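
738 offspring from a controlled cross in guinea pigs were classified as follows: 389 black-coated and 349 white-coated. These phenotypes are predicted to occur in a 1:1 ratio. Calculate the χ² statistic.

Total ratio parts = 2. Expected numbers out of 738:
  black-coated: 738 × 1/2 = 369
  white-coated: 738 × 1/2 = 369
χ² = Σ (O − E)² / E
  black-coated: (389 − 369)² / 369 = 1.0840
  white-coated: (349 − 369)² / 369 = 1.0840
χ² = 1.0840 + 1.0840 = 2.168

2.168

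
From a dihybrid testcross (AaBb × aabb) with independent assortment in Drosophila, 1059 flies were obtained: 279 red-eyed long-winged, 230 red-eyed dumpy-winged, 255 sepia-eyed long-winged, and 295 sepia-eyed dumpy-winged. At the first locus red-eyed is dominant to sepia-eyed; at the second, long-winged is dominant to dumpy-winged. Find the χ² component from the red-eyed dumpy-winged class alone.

4.561

A dihybrid testcross with independent assortment gives a 1:1:1:1 ratio.
Expected counts for N = 1059 under a 1:1:1:1 ratio (total parts = 4):
  red-eyed long-winged: 1059 × 1/4 = 264.75
  red-eyed dumpy-winged: 1059 × 1/4 = 264.75
  sepia-eyed long-winged: 1059 × 1/4 = 264.75
  sepia-eyed dumpy-winged: 1059 × 1/4 = 264.75
Contribution of red-eyed dumpy-winged: (230 − 264.75)² / 264.75 = 4.5611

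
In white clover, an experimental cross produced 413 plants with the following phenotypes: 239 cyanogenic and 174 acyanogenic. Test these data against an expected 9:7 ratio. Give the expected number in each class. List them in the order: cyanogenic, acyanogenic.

Total ratio parts = 16. Expected numbers out of 413:
  cyanogenic: 413 × 9/16 = 232.3125
  acyanogenic: 413 × 7/16 = 180.6875

232.3125, 180.6875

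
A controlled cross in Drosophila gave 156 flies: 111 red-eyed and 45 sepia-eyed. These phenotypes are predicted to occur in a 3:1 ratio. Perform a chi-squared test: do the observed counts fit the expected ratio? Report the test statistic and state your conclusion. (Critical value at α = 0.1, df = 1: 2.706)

The 3:1 ratio has 4 parts, so with N = 156 the expected counts are:
  red-eyed: 156 × 3/4 = 117
  sepia-eyed: 156 × 1/4 = 39
χ² = Σ (O − E)² / E
  red-eyed: (111 − 117)² / 117 = 0.3077
  sepia-eyed: (45 − 39)² / 39 = 0.9231
χ² = 0.3077 + 0.9231 = 1.2308 ≈ 1.231
Degrees of freedom = 2 − 1 = 1; critical value at α = 0.1 is 2.706.
Since 1.231 < 2.706, we fail to reject the null hypothesis — the data are consistent with the 3:1 ratio.

1.231; consistent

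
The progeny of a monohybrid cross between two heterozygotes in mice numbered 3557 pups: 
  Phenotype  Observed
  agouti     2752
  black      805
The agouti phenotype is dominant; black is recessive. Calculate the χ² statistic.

For a monohybrid cross between heterozygotes with complete dominance, the expected phenotypic ratio is 3:1.
Under the 3:1 hypothesis (Σ ratio = 4, N = 3557):
  agouti: 3557 × 3/4 = 2667.75
  black: 3557 × 1/4 = 889.25
χ² = Σ (O − E)² / E
  agouti: (2752 − 2667.75)² / 2667.75 = 2.6607
  black: (805 − 889.25)² / 889.25 = 7.9821
χ² = 2.6607 + 7.9821 = 10.6428 ≈ 10.643

10.643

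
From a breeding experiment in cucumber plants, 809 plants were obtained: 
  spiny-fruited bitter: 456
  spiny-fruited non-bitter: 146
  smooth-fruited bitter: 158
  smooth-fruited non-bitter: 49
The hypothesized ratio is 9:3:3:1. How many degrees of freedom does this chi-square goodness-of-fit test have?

3

A goodness-of-fit test with 4 phenotype classes has df = 4 − 1 = 3.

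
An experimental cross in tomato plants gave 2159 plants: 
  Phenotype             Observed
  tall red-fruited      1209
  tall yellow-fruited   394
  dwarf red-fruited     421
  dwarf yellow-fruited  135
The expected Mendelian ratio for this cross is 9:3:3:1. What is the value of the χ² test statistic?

0.960

Under the 9:3:3:1 hypothesis (Σ ratio = 16, N = 2159):
  tall red-fruited: 2159 × 9/16 = 1214.4375
  tall yellow-fruited: 2159 × 3/16 = 404.8125
  dwarf red-fruited: 2159 × 3/16 = 404.8125
  dwarf yellow-fruited: 2159 × 1/16 = 134.9375
χ² = Σ (O − E)² / E
  tall red-fruited: (1209 − 1214.4375)² / 1214.4375 = 0.0243
  tall yellow-fruited: (394 − 404.8125)² / 404.8125 = 0.2888
  dwarf red-fruited: (421 − 404.8125)² / 404.8125 = 0.6473
  dwarf yellow-fruited: (135 − 134.9375)² / 134.9375 = 0.0000
χ² = 0.0243 + 0.2888 + 0.6473 + 0.0000 = 0.9604 ≈ 0.960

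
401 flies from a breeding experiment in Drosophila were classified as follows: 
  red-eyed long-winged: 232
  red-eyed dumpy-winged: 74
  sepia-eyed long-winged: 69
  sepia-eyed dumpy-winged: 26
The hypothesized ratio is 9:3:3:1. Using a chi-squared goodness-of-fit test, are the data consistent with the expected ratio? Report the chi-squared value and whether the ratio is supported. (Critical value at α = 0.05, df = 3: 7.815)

The 9:3:3:1 ratio has 16 parts, so with N = 401 the expected counts are:
  red-eyed long-winged: 401 × 9/16 = 225.5625
  red-eyed dumpy-winged: 401 × 3/16 = 75.1875
  sepia-eyed long-winged: 401 × 3/16 = 75.1875
  sepia-eyed dumpy-winged: 401 × 1/16 = 25.0625
χ² = Σ (O − E)² / E
  red-eyed long-winged: (232 − 225.5625)² / 225.5625 = 0.1837
  red-eyed dumpy-winged: (74 − 75.1875)² / 75.1875 = 0.0188
  sepia-eyed long-winged: (69 − 75.1875)² / 75.1875 = 0.5092
  sepia-eyed dumpy-winged: (26 − 25.0625)² / 25.0625 = 0.0351
χ² = 0.1837 + 0.0188 + 0.5092 + 0.0351 = 0.7468 ≈ 0.747
Degrees of freedom = 4 − 1 = 3; critical value at α = 0.05 is 7.815.
Since 0.747 < 7.815, we fail to reject the null hypothesis — the data are consistent with the 9:3:3:1 ratio.

0.747; consistent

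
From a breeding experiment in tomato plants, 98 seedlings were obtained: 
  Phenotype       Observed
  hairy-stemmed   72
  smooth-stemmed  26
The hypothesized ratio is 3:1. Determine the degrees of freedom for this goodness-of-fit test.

A goodness-of-fit test with 2 phenotype classes has df = 2 − 1 = 1.

1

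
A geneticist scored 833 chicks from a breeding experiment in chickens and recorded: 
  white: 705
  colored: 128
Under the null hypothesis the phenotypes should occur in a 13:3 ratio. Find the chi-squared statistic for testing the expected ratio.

The 13:3 ratio has 16 parts, so with N = 833 the expected counts are:
  white: 833 × 13/16 = 676.8125
  colored: 833 × 3/16 = 156.1875
χ² = Σ (O − E)² / E
  white: (705 − 676.8125)² / 676.8125 = 1.1739
  colored: (128 − 156.1875)² / 156.1875 = 5.0871
χ² = 1.1739 + 5.0871 = 6.261

6.261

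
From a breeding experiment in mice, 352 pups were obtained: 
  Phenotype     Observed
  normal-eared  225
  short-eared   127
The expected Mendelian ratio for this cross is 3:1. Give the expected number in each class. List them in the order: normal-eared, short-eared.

264, 88

The 3:1 ratio has 4 parts, so with N = 352 the expected counts are:
  normal-eared: 352 × 3/4 = 264
  short-eared: 352 × 1/4 = 88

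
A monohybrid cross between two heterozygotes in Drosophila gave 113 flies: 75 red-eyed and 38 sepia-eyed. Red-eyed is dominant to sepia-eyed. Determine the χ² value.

4.487

For a monohybrid cross between heterozygotes with complete dominance, the expected phenotypic ratio is 3:1.
The 3:1 ratio has 4 parts, so with N = 113 the expected counts are:
  red-eyed: 113 × 3/4 = 84.75
  sepia-eyed: 113 × 1/4 = 28.25
χ² = Σ (O − E)² / E
  red-eyed: (75 − 84.75)² / 84.75 = 1.1217
  sepia-eyed: (38 − 28.25)² / 28.25 = 3.3650
χ² = 1.1217 + 3.3650 = 4.4867 ≈ 4.487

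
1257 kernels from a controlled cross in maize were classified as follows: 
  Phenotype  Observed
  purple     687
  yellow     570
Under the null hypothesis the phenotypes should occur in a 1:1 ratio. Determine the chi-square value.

Expected counts for N = 1257 under a 1:1 ratio (total parts = 2):
  purple: 1257 × 1/2 = 628.5
  yellow: 1257 × 1/2 = 628.5
χ² = Σ (O − E)² / E
  purple: (687 − 628.5)² / 628.5 = 5.4451
  yellow: (570 − 628.5)² / 628.5 = 5.4451
χ² = 5.4451 + 5.4451 = 10.8902 ≈ 10.890

10.890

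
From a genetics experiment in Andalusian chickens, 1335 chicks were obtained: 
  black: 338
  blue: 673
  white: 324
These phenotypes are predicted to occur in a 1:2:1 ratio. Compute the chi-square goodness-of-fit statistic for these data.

0.384

The 1:2:1 ratio has 4 parts, so with N = 1335 the expected counts are:
  black: 1335 × 1/4 = 333.75
  blue: 1335 × 2/4 = 667.5
  white: 1335 × 1/4 = 333.75
χ² = Σ (O − E)² / E
  black: (338 − 333.75)² / 333.75 = 0.0541
  blue: (673 − 667.5)² / 667.5 = 0.0453
  white: (324 − 333.75)² / 333.75 = 0.2848
χ² = 0.0541 + 0.0453 + 0.2848 = 0.3842 ≈ 0.384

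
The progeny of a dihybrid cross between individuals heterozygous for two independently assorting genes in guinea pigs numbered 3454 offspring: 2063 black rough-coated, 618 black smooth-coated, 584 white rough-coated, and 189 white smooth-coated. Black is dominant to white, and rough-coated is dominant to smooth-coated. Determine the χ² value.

18.379

A dihybrid F₂ with independent assortment and complete dominance at both loci gives a 9:3:3:1 phenotypic ratio.
The 9:3:3:1 ratio has 16 parts, so with N = 3454 the expected counts are:
  black rough-coated: 3454 × 9/16 = 1942.875
  black smooth-coated: 3454 × 3/16 = 647.625
  white rough-coated: 3454 × 3/16 = 647.625
  white smooth-coated: 3454 × 1/16 = 215.875
χ² = Σ (O − E)² / E
  black rough-coated: (2063 − 1942.875)² / 1942.875 = 7.4271
  black smooth-coated: (618 − 647.625)² / 647.625 = 1.3552
  white rough-coated: (584 − 647.625)² / 647.625 = 6.2507
  white smooth-coated: (189 − 215.875)² / 215.875 = 3.3458
χ² = 7.4271 + 1.3552 + 6.2507 + 3.3458 = 18.3788 ≈ 18.379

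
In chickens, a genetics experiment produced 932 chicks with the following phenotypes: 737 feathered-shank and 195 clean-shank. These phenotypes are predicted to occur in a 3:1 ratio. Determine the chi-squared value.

Total ratio parts = 4. Expected numbers out of 932:
  feathered-shank: 932 × 3/4 = 699
  clean-shank: 932 × 1/4 = 233
χ² = Σ (O − E)² / E
  feathered-shank: (737 − 699)² / 699 = 2.0658
  clean-shank: (195 − 233)² / 233 = 6.1974
χ² = 2.0658 + 6.1974 = 8.2632 ≈ 8.263

8.263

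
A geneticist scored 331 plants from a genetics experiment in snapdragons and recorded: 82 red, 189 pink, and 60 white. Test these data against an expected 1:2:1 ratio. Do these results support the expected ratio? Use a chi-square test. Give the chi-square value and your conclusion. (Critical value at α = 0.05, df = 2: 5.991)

9.598; not consistent

Expected counts for N = 331 under a 1:2:1 ratio (total parts = 4):
  red: 331 × 1/4 = 82.75
  pink: 331 × 2/4 = 165.5
  white: 331 × 1/4 = 82.75
χ² = Σ (O − E)² / E
  red: (82 − 82.75)² / 82.75 = 0.0068
  pink: (189 − 165.5)² / 165.5 = 3.3369
  white: (60 − 82.75)² / 82.75 = 6.2545
χ² = 0.0068 + 3.3369 + 6.2545 = 9.5982 ≈ 9.598
Degrees of freedom = 3 − 1 = 2; critical value at α = 0.05 is 5.991.
Since 9.598 > 5.991, we reject the null hypothesis — the data do not fit the 1:2:1 ratio.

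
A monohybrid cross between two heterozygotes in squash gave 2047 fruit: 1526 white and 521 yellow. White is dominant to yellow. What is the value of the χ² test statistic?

0.223

For a monohybrid cross between heterozygotes with complete dominance, the expected phenotypic ratio is 3:1.
Under the 3:1 hypothesis (Σ ratio = 4, N = 2047):
  white: 2047 × 3/4 = 1535.25
  yellow: 2047 × 1/4 = 511.75
χ² = Σ (O − E)² / E
  white: (1526 − 1535.25)² / 1535.25 = 0.0557
  yellow: (521 − 511.75)² / 511.75 = 0.1672
χ² = 0.0557 + 0.1672 = 0.2229 ≈ 0.223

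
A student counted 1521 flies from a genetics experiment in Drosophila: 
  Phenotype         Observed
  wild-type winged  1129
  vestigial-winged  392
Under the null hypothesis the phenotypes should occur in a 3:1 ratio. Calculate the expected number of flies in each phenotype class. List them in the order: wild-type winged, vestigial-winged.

1140.75, 380.25

Expected counts for N = 1521 under a 3:1 ratio (total parts = 4):
  wild-type winged: 1521 × 3/4 = 1140.75
  vestigial-winged: 1521 × 1/4 = 380.25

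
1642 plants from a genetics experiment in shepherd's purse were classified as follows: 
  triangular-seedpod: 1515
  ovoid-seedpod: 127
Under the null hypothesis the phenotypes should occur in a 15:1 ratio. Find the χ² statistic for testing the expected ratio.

The 15:1 ratio has 16 parts, so with N = 1642 the expected counts are:
  triangular-seedpod: 1642 × 15/16 = 1539.375
  ovoid-seedpod: 1642 × 1/16 = 102.625
χ² = Σ (O − E)² / E
  triangular-seedpod: (1515 − 1539.375)² / 1539.375 = 0.3860
  ovoid-seedpod: (127 − 102.625)² / 102.625 = 5.7894
χ² = 0.3860 + 5.7894 = 6.1754 ≈ 6.175

6.175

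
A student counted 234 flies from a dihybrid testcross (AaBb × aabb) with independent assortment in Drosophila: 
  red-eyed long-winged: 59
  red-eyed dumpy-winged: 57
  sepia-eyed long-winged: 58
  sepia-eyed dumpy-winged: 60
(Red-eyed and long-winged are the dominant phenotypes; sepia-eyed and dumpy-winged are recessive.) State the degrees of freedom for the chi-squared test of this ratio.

3

A dihybrid testcross with independent assortment gives a 1:1:1:1 ratio.
A goodness-of-fit test with 4 phenotype classes has df = 4 − 1 = 3.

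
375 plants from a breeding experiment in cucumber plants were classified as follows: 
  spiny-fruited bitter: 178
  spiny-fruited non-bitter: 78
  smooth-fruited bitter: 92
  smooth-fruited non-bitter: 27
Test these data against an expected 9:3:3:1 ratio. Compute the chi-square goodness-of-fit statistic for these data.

13.215

Under the 9:3:3:1 hypothesis (Σ ratio = 16, N = 375):
  spiny-fruited bitter: 375 × 9/16 = 210.9375
  spiny-fruited non-bitter: 375 × 3/16 = 70.3125
  smooth-fruited bitter: 375 × 3/16 = 70.3125
  smooth-fruited non-bitter: 375 × 1/16 = 23.4375
χ² = Σ (O − E)² / E
  spiny-fruited bitter: (178 − 210.9375)² / 210.9375 = 5.1431
  spiny-fruited non-bitter: (78 − 70.3125)² / 70.3125 = 0.8405
  smooth-fruited bitter: (92 − 70.3125)² / 70.3125 = 6.6894
  smooth-fruited non-bitter: (27 − 23.4375)² / 23.4375 = 0.5415
χ² = 5.1431 + 0.8405 + 6.6894 + 0.5415 = 13.2145 ≈ 13.215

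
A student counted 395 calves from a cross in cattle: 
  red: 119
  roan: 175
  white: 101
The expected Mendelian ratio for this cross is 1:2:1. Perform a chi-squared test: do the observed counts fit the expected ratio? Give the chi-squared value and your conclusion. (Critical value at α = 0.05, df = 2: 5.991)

6.767; not consistent

Total ratio parts = 4. Expected numbers out of 395:
  red: 395 × 1/4 = 98.75
  roan: 395 × 2/4 = 197.5
  white: 395 × 1/4 = 98.75
χ² = Σ (O − E)² / E
  red: (119 − 98.75)² / 98.75 = 4.1525
  roan: (175 − 197.5)² / 197.5 = 2.5633
  white: (101 − 98.75)² / 98.75 = 0.0513
χ² = 4.1525 + 2.5633 + 0.0513 = 6.7671 ≈ 6.767
Degrees of freedom = 3 − 1 = 2; critical value at α = 0.05 is 5.991.
Since 6.767 > 5.991, we reject the null hypothesis — the data do not fit the 1:2:1 ratio.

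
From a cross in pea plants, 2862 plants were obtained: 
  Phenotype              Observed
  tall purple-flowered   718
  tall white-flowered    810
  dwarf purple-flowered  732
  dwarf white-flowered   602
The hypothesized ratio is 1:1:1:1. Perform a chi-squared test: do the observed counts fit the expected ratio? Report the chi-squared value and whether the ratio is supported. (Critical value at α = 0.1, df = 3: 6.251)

Total ratio parts = 4. Expected numbers out of 2862:
  tall purple-flowered: 2862 × 1/4 = 715.5
  tall white-flowered: 2862 × 1/4 = 715.5
  dwarf purple-flowered: 2862 × 1/4 = 715.5
  dwarf white-flowered: 2862 × 1/4 = 715.5
χ² = Σ (O − E)² / E
  tall purple-flowered: (718 − 715.5)² / 715.5 = 0.0087
  tall white-flowered: (810 − 715.5)² / 715.5 = 12.4811
  dwarf purple-flowered: (732 − 715.5)² / 715.5 = 0.3805
  dwarf white-flowered: (602 − 715.5)² / 715.5 = 18.0045
χ² = 0.0087 + 12.4811 + 0.3805 + 18.0045 = 30.8748 ≈ 30.875
Degrees of freedom = 4 − 1 = 3; critical value at α = 0.1 is 6.251.
Since 30.875 > 6.251, we reject the null hypothesis — the data do not fit the 1:1:1:1 ratio.

30.875; not consistent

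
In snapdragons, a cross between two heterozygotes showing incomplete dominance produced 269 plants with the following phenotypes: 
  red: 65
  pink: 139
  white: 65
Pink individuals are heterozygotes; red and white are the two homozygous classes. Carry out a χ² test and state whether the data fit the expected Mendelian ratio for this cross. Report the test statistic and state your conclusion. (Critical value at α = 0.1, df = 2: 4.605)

With incomplete dominance, a heterozygote × heterozygote cross gives a 1:2:1 phenotypic ratio.
Total ratio parts = 4. Expected numbers out of 269:
  red: 269 × 1/4 = 67.25
  pink: 269 × 2/4 = 134.5
  white: 269 × 1/4 = 67.25
χ² = Σ (O − E)² / E
  red: (65 − 67.25)² / 67.25 = 0.0753
  pink: (139 − 134.5)² / 134.5 = 0.1506
  white: (65 − 67.25)² / 67.25 = 0.0753
χ² = 0.0753 + 0.1506 + 0.0753 = 0.3012 ≈ 0.301
Degrees of freedom = 3 − 1 = 2; critical value at α = 0.1 is 4.605.
Since 0.301 < 4.605, we fail to reject the null hypothesis — the data are consistent with the 1:2:1 ratio.

0.301; consistent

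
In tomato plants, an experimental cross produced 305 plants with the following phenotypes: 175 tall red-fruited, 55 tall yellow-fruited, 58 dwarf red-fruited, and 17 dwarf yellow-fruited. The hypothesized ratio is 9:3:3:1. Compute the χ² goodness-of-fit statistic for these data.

Under the 9:3:3:1 hypothesis (Σ ratio = 16, N = 305):
  tall red-fruited: 305 × 9/16 = 171.5625
  tall yellow-fruited: 305 × 3/16 = 57.1875
  dwarf red-fruited: 305 × 3/16 = 57.1875
  dwarf yellow-fruited: 305 × 1/16 = 19.0625
χ² = Σ (O − E)² / E
  tall red-fruited: (175 − 171.5625)² / 171.5625 = 0.0689
  tall yellow-fruited: (55 − 57.1875)² / 57.1875 = 0.0837
  dwarf red-fruited: (58 − 57.1875)² / 57.1875 = 0.0115
  dwarf yellow-fruited: (17 − 19.0625)² / 19.0625 = 0.2232
χ² = 0.0689 + 0.0837 + 0.0115 + 0.2232 = 0.3873 ≈ 0.387

0.387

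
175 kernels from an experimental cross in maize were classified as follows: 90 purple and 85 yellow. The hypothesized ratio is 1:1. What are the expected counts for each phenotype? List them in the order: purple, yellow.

87.5, 87.5

Total ratio parts = 2. Expected numbers out of 175:
  purple: 175 × 1/2 = 87.5
  yellow: 175 × 1/2 = 87.5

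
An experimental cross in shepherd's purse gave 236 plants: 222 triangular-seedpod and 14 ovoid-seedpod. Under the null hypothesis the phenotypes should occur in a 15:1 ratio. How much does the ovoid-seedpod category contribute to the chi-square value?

The 15:1 ratio has 16 parts, so with N = 236 the expected counts are:
  triangular-seedpod: 236 × 15/16 = 221.25
  ovoid-seedpod: 236 × 1/16 = 14.75
Contribution of ovoid-seedpod: (14 − 14.75)² / 14.75 = 0.0381

0.038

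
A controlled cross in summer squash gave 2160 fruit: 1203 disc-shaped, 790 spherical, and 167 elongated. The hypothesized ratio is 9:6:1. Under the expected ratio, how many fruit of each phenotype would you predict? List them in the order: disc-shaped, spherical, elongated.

Expected counts for N = 2160 under a 9:6:1 ratio (total parts = 16):
  disc-shaped: 2160 × 9/16 = 1215
  spherical: 2160 × 6/16 = 810
  elongated: 2160 × 1/16 = 135

1215, 810, 135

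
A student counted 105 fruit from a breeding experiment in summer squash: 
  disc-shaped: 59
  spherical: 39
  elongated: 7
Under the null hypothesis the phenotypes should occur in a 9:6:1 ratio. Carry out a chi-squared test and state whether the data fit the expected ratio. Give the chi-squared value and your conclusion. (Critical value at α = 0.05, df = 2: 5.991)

0.033; consistent

Expected counts for N = 105 under a 9:6:1 ratio (total parts = 16):
  disc-shaped: 105 × 9/16 = 59.0625
  spherical: 105 × 6/16 = 39.375
  elongated: 105 × 1/16 = 6.5625
χ² = Σ (O − E)² / E
  disc-shaped: (59 − 59.0625)² / 59.0625 = 0.0001
  spherical: (39 − 39.375)² / 39.375 = 0.0036
  elongated: (7 − 6.5625)² / 6.5625 = 0.0292
χ² = 0.0001 + 0.0036 + 0.0292 = 0.0329 ≈ 0.033
Degrees of freedom = 3 − 1 = 2; critical value at α = 0.05 is 5.991.
Since 0.033 < 5.991, we fail to reject the null hypothesis — the data are consistent with the 9:6:1 ratio.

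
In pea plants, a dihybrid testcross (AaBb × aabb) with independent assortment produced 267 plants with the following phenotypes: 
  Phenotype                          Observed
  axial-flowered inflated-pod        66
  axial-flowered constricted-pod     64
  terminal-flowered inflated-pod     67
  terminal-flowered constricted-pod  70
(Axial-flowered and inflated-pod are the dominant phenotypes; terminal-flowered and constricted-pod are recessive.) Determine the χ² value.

0.281

A dihybrid testcross with independent assortment gives a 1:1:1:1 ratio.
Under the 1:1:1:1 hypothesis (Σ ratio = 4, N = 267):
  axial-flowered inflated-pod: 267 × 1/4 = 66.75
  axial-flowered constricted-pod: 267 × 1/4 = 66.75
  terminal-flowered inflated-pod: 267 × 1/4 = 66.75
  terminal-flowered constricted-pod: 267 × 1/4 = 66.75
χ² = Σ (O − E)² / E
  axial-flowered inflated-pod: (66 − 66.75)² / 66.75 = 0.0084
  axial-flowered constricted-pod: (64 − 66.75)² / 66.75 = 0.1133
  terminal-flowered inflated-pod: (67 − 66.75)² / 66.75 = 0.0009
  terminal-flowered constricted-pod: (70 − 66.75)² / 66.75 = 0.1582
χ² = 0.0084 + 0.1133 + 0.0009 + 0.1582 = 0.2808 ≈ 0.281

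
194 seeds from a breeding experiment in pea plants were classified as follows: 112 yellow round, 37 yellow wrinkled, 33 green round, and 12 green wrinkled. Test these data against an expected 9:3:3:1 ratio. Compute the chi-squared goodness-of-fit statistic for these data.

0.401

The 9:3:3:1 ratio has 16 parts, so with N = 194 the expected counts are:
  yellow round: 194 × 9/16 = 109.125
  yellow wrinkled: 194 × 3/16 = 36.375
  green round: 194 × 3/16 = 36.375
  green wrinkled: 194 × 1/16 = 12.125
χ² = Σ (O − E)² / E
  yellow round: (112 − 109.125)² / 109.125 = 0.0757
  yellow wrinkled: (37 − 36.375)² / 36.375 = 0.0107
  green round: (33 − 36.375)² / 36.375 = 0.3131
  green wrinkled: (12 − 12.125)² / 12.125 = 0.0013
χ² = 0.0757 + 0.0107 + 0.3131 + 0.0013 = 0.4008 ≈ 0.401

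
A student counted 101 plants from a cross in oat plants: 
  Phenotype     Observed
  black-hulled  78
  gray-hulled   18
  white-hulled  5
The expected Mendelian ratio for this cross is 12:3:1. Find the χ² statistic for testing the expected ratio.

0.386

Total ratio parts = 16. Expected numbers out of 101:
  black-hulled: 101 × 12/16 = 75.75
  gray-hulled: 101 × 3/16 = 18.9375
  white-hulled: 101 × 1/16 = 6.3125
χ² = Σ (O − E)² / E
  black-hulled: (78 − 75.75)² / 75.75 = 0.0668
  gray-hulled: (18 − 18.9375)² / 18.9375 = 0.0464
  white-hulled: (5 − 6.3125)² / 6.3125 = 0.2729
χ² = 0.0668 + 0.0464 + 0.2729 = 0.3861 ≈ 0.386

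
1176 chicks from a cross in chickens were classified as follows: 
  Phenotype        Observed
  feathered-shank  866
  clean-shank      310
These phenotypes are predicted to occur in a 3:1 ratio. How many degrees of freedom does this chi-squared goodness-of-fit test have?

A goodness-of-fit test with 2 phenotype classes has df = 2 − 1 = 1.

1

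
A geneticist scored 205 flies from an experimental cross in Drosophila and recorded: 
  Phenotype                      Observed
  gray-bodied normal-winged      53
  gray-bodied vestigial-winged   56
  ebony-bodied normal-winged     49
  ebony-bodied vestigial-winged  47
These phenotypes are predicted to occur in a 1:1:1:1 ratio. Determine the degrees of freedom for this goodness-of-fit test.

3

A goodness-of-fit test with 4 phenotype classes has df = 4 − 1 = 3.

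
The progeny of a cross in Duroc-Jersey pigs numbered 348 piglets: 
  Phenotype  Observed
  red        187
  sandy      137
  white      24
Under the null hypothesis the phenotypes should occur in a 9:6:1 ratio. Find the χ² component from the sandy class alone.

0.324

Under the 9:6:1 hypothesis (Σ ratio = 16, N = 348):
  red: 348 × 9/16 = 195.75
  sandy: 348 × 6/16 = 130.5
  white: 348 × 1/16 = 21.75
Contribution of sandy: (137 − 130.5)² / 130.5 = 0.3238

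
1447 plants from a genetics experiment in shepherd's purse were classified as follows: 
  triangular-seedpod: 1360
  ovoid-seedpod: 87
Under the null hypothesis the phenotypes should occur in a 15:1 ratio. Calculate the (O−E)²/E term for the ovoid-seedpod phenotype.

0.131

Total ratio parts = 16. Expected numbers out of 1447:
  triangular-seedpod: 1447 × 15/16 = 1356.5625
  ovoid-seedpod: 1447 × 1/16 = 90.4375
Contribution of ovoid-seedpod: (87 − 90.4375)² / 90.4375 = 0.1307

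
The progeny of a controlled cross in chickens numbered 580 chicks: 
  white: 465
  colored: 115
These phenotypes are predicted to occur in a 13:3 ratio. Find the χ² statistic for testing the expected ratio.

0.442

The 13:3 ratio has 16 parts, so with N = 580 the expected counts are:
  white: 580 × 13/16 = 471.25
  colored: 580 × 3/16 = 108.75
χ² = Σ (O − E)² / E
  white: (465 − 471.25)² / 471.25 = 0.0829
  colored: (115 − 108.75)² / 108.75 = 0.3592
χ² = 0.0829 + 0.3592 = 0.4421 ≈ 0.442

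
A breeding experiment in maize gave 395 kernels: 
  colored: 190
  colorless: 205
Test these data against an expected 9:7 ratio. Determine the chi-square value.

The 9:7 ratio has 16 parts, so with N = 395 the expected counts are:
  colored: 395 × 9/16 = 222.1875
  colorless: 395 × 7/16 = 172.8125
χ² = Σ (O − E)² / E
  colored: (190 − 222.1875)² / 222.1875 = 4.6629
  colorless: (205 − 172.8125)² / 172.8125 = 5.9951
χ² = 4.6629 + 5.9951 = 10.658

10.658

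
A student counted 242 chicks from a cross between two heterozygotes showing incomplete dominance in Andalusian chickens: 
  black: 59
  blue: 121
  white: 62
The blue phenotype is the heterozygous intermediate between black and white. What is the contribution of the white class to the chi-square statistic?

With incomplete dominance, a heterozygote × heterozygote cross gives a 1:2:1 phenotypic ratio.
Total ratio parts = 4. Expected numbers out of 242:
  black: 242 × 1/4 = 60.5
  blue: 242 × 2/4 = 121
  white: 242 × 1/4 = 60.5
Contribution of white: (62 − 60.5)² / 60.5 = 0.0372

0.037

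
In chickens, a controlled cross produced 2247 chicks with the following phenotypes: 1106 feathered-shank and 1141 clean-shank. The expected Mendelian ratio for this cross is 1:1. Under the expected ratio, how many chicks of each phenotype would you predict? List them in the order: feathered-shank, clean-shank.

Expected counts for N = 2247 under a 1:1 ratio (total parts = 2):
  feathered-shank: 2247 × 1/2 = 1123.5
  clean-shank: 2247 × 1/2 = 1123.5

1123.5, 1123.5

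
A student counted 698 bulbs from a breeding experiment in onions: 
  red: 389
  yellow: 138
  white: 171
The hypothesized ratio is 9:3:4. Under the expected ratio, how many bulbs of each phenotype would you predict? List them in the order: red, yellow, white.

392.625, 130.875, 174.5

Total ratio parts = 16. Expected numbers out of 698:
  red: 698 × 9/16 = 392.625
  yellow: 698 × 3/16 = 130.875
  white: 698 × 4/16 = 174.5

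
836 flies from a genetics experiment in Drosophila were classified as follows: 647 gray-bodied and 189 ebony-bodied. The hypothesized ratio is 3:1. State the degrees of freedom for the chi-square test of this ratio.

1

A goodness-of-fit test with 2 phenotype classes has df = 2 − 1 = 1.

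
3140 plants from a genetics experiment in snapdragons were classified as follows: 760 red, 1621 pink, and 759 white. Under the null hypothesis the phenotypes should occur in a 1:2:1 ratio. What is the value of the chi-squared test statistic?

3.314

Expected counts for N = 3140 under a 1:2:1 ratio (total parts = 4):
  red: 3140 × 1/4 = 785
  pink: 3140 × 2/4 = 1570
  white: 3140 × 1/4 = 785
χ² = Σ (O − E)² / E
  red: (760 − 785)² / 785 = 0.7962
  pink: (1621 − 1570)² / 1570 = 1.6567
  white: (759 − 785)² / 785 = 0.8611
χ² = 0.7962 + 1.6567 + 0.8611 = 3.314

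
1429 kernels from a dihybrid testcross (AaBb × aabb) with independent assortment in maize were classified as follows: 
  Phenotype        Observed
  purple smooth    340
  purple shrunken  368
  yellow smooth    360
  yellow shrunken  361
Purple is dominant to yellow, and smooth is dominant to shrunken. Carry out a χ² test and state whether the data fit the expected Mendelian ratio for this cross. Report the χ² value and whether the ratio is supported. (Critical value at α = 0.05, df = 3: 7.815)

1.217; consistent

A dihybrid testcross with independent assortment gives a 1:1:1:1 ratio.
Expected counts for N = 1429 under a 1:1:1:1 ratio (total parts = 4):
  purple smooth: 1429 × 1/4 = 357.25
  purple shrunken: 1429 × 1/4 = 357.25
  yellow smooth: 1429 × 1/4 = 357.25
  yellow shrunken: 1429 × 1/4 = 357.25
χ² = Σ (O − E)² / E
  purple smooth: (340 − 357.25)² / 357.25 = 0.8329
  purple shrunken: (368 − 357.25)² / 357.25 = 0.3235
  yellow smooth: (360 − 357.25)² / 357.25 = 0.0212
  yellow shrunken: (361 − 357.25)² / 357.25 = 0.0394
χ² = 0.8329 + 0.3235 + 0.0212 + 0.0394 = 1.217
Degrees of freedom = 4 − 1 = 3; critical value at α = 0.05 is 7.815.
Since 1.217 < 7.815, we fail to reject the null hypothesis — the data are consistent with the 1:1:1:1 ratio.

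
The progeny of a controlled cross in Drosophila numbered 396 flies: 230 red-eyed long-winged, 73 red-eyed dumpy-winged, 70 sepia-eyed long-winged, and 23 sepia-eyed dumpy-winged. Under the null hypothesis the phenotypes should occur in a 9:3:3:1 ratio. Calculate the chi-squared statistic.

0.624

Total ratio parts = 16. Expected numbers out of 396:
  red-eyed long-winged: 396 × 9/16 = 222.75
  red-eyed dumpy-winged: 396 × 3/16 = 74.25
  sepia-eyed long-winged: 396 × 3/16 = 74.25
  sepia-eyed dumpy-winged: 396 × 1/16 = 24.75
χ² = Σ (O − E)² / E
  red-eyed long-winged: (230 − 222.75)² / 222.75 = 0.2360
  red-eyed dumpy-winged: (73 − 74.25)² / 74.25 = 0.0210
  sepia-eyed long-winged: (70 − 74.25)² / 74.25 = 0.2433
  sepia-eyed dumpy-winged: (23 − 24.75)² / 24.75 = 0.1237
χ² = 0.2360 + 0.0210 + 0.2433 + 0.1237 = 0.624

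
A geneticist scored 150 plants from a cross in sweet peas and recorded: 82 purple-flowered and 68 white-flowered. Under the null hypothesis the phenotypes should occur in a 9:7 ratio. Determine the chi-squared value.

0.153

Expected counts for N = 150 under a 9:7 ratio (total parts = 16):
  purple-flowered: 150 × 9/16 = 84.375
  white-flowered: 150 × 7/16 = 65.625
χ² = Σ (O − E)² / E
  purple-flowered: (82 − 84.375)² / 84.375 = 0.0669
  white-flowered: (68 − 65.625)² / 65.625 = 0.0860
χ² = 0.0669 + 0.0860 = 0.1529 ≈ 0.153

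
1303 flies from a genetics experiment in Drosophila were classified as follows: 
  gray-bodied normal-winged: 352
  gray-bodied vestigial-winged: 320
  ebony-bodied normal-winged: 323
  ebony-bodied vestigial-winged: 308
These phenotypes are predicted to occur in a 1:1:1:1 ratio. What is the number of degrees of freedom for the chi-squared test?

3

A goodness-of-fit test with 4 phenotype classes has df = 4 − 1 = 3.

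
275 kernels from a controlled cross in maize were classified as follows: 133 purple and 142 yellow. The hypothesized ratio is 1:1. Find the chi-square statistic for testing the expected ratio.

Expected counts for N = 275 under a 1:1 ratio (total parts = 2):
  purple: 275 × 1/2 = 137.5
  yellow: 275 × 1/2 = 137.5
χ² = Σ (O − E)² / E
  purple: (133 − 137.5)² / 137.5 = 0.1473
  yellow: (142 − 137.5)² / 137.5 = 0.1473
χ² = 0.1473 + 0.1473 = 0.2946 ≈ 0.295

0.295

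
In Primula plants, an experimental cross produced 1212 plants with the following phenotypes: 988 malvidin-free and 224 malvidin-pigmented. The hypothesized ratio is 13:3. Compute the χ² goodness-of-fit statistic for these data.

Expected counts for N = 1212 under a 13:3 ratio (total parts = 16):
  malvidin-free: 1212 × 13/16 = 984.75
  malvidin-pigmented: 1212 × 3/16 = 227.25
χ² = Σ (O − E)² / E
  malvidin-free: (988 − 984.75)² / 984.75 = 0.0107
  malvidin-pigmented: (224 − 227.25)² / 227.25 = 0.0465
χ² = 0.0107 + 0.0465 = 0.0572 ≈ 0.057

0.057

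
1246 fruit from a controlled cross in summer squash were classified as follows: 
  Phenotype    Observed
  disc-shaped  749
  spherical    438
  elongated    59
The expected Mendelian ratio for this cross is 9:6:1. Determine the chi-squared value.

Expected counts for N = 1246 under a 9:6:1 ratio (total parts = 16):
  disc-shaped: 1246 × 9/16 = 700.875
  spherical: 1246 × 6/16 = 467.25
  elongated: 1246 × 1/16 = 77.875
χ² = Σ (O − E)² / E
  disc-shaped: (749 − 700.875)² / 700.875 = 3.3045
  spherical: (438 − 467.25)² / 467.25 = 1.8311
  elongated: (59 − 77.875)² / 77.875 = 4.5748
χ² = 3.3045 + 1.8311 + 4.5748 = 9.7104 ≈ 9.710

9.710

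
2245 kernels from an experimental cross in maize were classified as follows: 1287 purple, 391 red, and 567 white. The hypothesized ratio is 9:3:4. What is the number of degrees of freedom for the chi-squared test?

A goodness-of-fit test with 3 phenotype classes has df = 3 − 1 = 2.

2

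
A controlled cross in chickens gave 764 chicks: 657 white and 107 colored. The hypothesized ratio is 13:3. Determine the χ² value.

11.290

Total ratio parts = 16. Expected numbers out of 764:
  white: 764 × 13/16 = 620.75
  colored: 764 × 3/16 = 143.25
χ² = Σ (O − E)² / E
  white: (657 − 620.75)² / 620.75 = 2.1169
  colored: (107 − 143.25)² / 143.25 = 9.1732
χ² = 2.1169 + 9.1732 = 11.2901 ≈ 11.290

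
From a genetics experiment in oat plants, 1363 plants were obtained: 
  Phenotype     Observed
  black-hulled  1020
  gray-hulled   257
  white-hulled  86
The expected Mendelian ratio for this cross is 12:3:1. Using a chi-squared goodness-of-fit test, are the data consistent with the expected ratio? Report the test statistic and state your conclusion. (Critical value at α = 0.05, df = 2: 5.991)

0.021; consistent

Total ratio parts = 16. Expected numbers out of 1363:
  black-hulled: 1363 × 12/16 = 1022.25
  gray-hulled: 1363 × 3/16 = 255.5625
  white-hulled: 1363 × 1/16 = 85.1875
χ² = Σ (O − E)² / E
  black-hulled: (1020 − 1022.25)² / 1022.25 = 0.0050
  gray-hulled: (257 − 255.5625)² / 255.5625 = 0.0081
  white-hulled: (86 − 85.1875)² / 85.1875 = 0.0077
χ² = 0.0050 + 0.0081 + 0.0077 = 0.0208 ≈ 0.021
Degrees of freedom = 3 − 1 = 2; critical value at α = 0.05 is 5.991.
Since 0.021 < 5.991, we fail to reject the null hypothesis — the data are consistent with the 12:3:1 ratio.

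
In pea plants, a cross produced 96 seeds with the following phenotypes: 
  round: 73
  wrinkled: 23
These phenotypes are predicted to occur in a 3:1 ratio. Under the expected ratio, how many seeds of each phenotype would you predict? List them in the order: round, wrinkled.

Under the 3:1 hypothesis (Σ ratio = 4, N = 96):
  round: 96 × 3/4 = 72
  wrinkled: 96 × 1/4 = 24

72, 24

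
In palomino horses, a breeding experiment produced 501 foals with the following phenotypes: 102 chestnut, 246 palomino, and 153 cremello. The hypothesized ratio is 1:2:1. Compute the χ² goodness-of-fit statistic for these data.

10.545

Expected counts for N = 501 under a 1:2:1 ratio (total parts = 4):
  chestnut: 501 × 1/4 = 125.25
  palomino: 501 × 2/4 = 250.5
  cremello: 501 × 1/4 = 125.25
χ² = Σ (O − E)² / E
  chestnut: (102 − 125.25)² / 125.25 = 4.3159
  palomino: (246 − 250.5)² / 250.5 = 0.0808
  cremello: (153 − 125.25)² / 125.25 = 6.1482
χ² = 4.3159 + 0.0808 + 6.1482 = 10.5449 ≈ 10.545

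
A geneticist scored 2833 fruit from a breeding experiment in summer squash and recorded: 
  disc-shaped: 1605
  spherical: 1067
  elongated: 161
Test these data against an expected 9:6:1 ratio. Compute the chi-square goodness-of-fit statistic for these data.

1.559

Under the 9:6:1 hypothesis (Σ ratio = 16, N = 2833):
  disc-shaped: 2833 × 9/16 = 1593.5625
  spherical: 2833 × 6/16 = 1062.375
  elongated: 2833 × 1/16 = 177.0625
χ² = Σ (O − E)² / E
  disc-shaped: (1605 − 1593.5625)² / 1593.5625 = 0.0821
  spherical: (1067 − 1062.375)² / 1062.375 = 0.0201
  elongated: (161 − 177.0625)² / 177.0625 = 1.4571
χ² = 0.0821 + 0.0201 + 1.4571 = 1.5593 ≈ 1.559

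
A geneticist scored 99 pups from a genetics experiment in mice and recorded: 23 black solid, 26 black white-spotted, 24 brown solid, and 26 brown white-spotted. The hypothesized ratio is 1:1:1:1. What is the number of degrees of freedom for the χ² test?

A goodness-of-fit test with 4 phenotype classes has df = 4 − 1 = 3.

3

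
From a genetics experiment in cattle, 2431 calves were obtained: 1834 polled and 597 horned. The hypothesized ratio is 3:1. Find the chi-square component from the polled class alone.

0.063

Total ratio parts = 4. Expected numbers out of 2431:
  polled: 2431 × 3/4 = 1823.25
  horned: 2431 × 1/4 = 607.75
Contribution of polled: (1834 − 1823.25)² / 1823.25 = 0.0634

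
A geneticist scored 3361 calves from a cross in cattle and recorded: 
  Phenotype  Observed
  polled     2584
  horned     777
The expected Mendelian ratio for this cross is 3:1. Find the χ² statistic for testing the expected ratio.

The 3:1 ratio has 4 parts, so with N = 3361 the expected counts are:
  polled: 3361 × 3/4 = 2520.75
  horned: 3361 × 1/4 = 840.25
χ² = Σ (O − E)² / E
  polled: (2584 − 2520.75)² / 2520.75 = 1.5871
  horned: (777 − 840.25)² / 840.25 = 4.7612
χ² = 1.5871 + 4.7612 = 6.3483 ≈ 6.348

6.348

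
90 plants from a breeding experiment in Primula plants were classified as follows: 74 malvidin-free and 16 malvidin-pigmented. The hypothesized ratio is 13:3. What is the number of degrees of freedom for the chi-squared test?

A goodness-of-fit test with 2 phenotype classes has df = 2 − 1 = 1.

1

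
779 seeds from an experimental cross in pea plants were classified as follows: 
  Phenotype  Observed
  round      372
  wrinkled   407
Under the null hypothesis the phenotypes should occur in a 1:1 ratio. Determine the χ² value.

1.573

Under the 1:1 hypothesis (Σ ratio = 2, N = 779):
  round: 779 × 1/2 = 389.5
  wrinkled: 779 × 1/2 = 389.5
χ² = Σ (O − E)² / E
  round: (372 − 389.5)² / 389.5 = 0.7863
  wrinkled: (407 − 389.5)² / 389.5 = 0.7863
χ² = 0.7863 + 0.7863 = 1.5726 ≈ 1.573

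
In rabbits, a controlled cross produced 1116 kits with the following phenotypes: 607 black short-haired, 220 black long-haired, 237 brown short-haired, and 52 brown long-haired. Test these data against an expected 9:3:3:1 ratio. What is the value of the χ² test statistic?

Expected counts for N = 1116 under a 9:3:3:1 ratio (total parts = 16):
  black short-haired: 1116 × 9/16 = 627.75
  black long-haired: 1116 × 3/16 = 209.25
  brown short-haired: 1116 × 3/16 = 209.25
  brown long-haired: 1116 × 1/16 = 69.75
χ² = Σ (O − E)² / E
  black short-haired: (607 − 627.75)² / 627.75 = 0.6859
  black long-haired: (220 − 209.25)² / 209.25 = 0.5523
  brown short-haired: (237 − 209.25)² / 209.25 = 3.6801
  brown long-haired: (52 − 69.75)² / 69.75 = 4.5170
χ² = 0.6859 + 0.5523 + 3.6801 + 4.5170 = 9.4353 ≈ 9.435

9.435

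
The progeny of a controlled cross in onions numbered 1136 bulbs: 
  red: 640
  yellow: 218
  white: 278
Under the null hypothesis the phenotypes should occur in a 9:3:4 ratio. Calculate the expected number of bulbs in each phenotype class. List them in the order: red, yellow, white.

639, 213, 284

Under the 9:3:4 hypothesis (Σ ratio = 16, N = 1136):
  red: 1136 × 9/16 = 639
  yellow: 1136 × 3/16 = 213
  white: 1136 × 4/16 = 284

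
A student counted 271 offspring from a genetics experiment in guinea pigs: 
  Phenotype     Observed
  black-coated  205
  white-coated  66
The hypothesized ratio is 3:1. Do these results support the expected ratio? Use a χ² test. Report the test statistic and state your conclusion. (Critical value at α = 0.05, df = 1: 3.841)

0.060; consistent

The 3:1 ratio has 4 parts, so with N = 271 the expected counts are:
  black-coated: 271 × 3/4 = 203.25
  white-coated: 271 × 1/4 = 67.75
χ² = Σ (O − E)² / E
  black-coated: (205 − 203.25)² / 203.25 = 0.0151
  white-coated: (66 − 67.75)² / 67.75 = 0.0452
χ² = 0.0151 + 0.0452 = 0.0603 ≈ 0.060
Degrees of freedom = 2 − 1 = 1; critical value at α = 0.05 is 3.841.
Since 0.060 < 3.841, we fail to reject the null hypothesis — the data are consistent with the 3:1 ratio.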